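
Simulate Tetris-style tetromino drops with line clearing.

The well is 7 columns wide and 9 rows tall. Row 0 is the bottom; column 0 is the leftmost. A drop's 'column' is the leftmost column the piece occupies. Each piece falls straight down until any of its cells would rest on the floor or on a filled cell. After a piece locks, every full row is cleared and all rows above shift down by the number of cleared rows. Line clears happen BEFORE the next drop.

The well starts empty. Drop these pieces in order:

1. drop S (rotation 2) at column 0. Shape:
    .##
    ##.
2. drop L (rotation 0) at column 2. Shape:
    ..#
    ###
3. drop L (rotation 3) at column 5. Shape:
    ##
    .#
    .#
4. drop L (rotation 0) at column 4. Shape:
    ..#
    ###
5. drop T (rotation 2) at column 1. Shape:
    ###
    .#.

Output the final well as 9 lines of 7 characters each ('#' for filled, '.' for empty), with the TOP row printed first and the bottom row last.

Drop 1: S rot2 at col 0 lands with bottom-row=0; cleared 0 line(s) (total 0); column heights now [1 2 2 0 0 0 0], max=2
Drop 2: L rot0 at col 2 lands with bottom-row=2; cleared 0 line(s) (total 0); column heights now [1 2 3 3 4 0 0], max=4
Drop 3: L rot3 at col 5 lands with bottom-row=0; cleared 0 line(s) (total 0); column heights now [1 2 3 3 4 3 3], max=4
Drop 4: L rot0 at col 4 lands with bottom-row=4; cleared 0 line(s) (total 0); column heights now [1 2 3 3 5 5 6], max=6
Drop 5: T rot2 at col 1 lands with bottom-row=3; cleared 0 line(s) (total 0); column heights now [1 5 5 5 5 5 6], max=6

Answer: .......
.......
.......
......#
.######
..#.#..
..#####
.##...#
##....#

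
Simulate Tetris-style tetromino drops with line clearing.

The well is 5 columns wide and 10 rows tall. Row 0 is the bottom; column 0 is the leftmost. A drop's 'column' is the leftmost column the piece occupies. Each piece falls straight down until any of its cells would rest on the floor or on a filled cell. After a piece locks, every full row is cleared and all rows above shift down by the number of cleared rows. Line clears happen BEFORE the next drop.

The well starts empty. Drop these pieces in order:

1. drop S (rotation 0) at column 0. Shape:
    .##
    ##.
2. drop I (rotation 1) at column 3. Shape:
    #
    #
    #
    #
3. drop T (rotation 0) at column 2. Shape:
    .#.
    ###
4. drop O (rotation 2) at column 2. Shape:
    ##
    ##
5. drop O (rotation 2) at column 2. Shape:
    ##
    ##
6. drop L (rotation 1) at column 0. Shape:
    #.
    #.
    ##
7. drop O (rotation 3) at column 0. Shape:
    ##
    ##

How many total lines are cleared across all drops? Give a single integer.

Drop 1: S rot0 at col 0 lands with bottom-row=0; cleared 0 line(s) (total 0); column heights now [1 2 2 0 0], max=2
Drop 2: I rot1 at col 3 lands with bottom-row=0; cleared 0 line(s) (total 0); column heights now [1 2 2 4 0], max=4
Drop 3: T rot0 at col 2 lands with bottom-row=4; cleared 0 line(s) (total 0); column heights now [1 2 5 6 5], max=6
Drop 4: O rot2 at col 2 lands with bottom-row=6; cleared 0 line(s) (total 0); column heights now [1 2 8 8 5], max=8
Drop 5: O rot2 at col 2 lands with bottom-row=8; cleared 0 line(s) (total 0); column heights now [1 2 10 10 5], max=10
Drop 6: L rot1 at col 0 lands with bottom-row=2; cleared 0 line(s) (total 0); column heights now [5 3 10 10 5], max=10
Drop 7: O rot3 at col 0 lands with bottom-row=5; cleared 0 line(s) (total 0); column heights now [7 7 10 10 5], max=10

Answer: 0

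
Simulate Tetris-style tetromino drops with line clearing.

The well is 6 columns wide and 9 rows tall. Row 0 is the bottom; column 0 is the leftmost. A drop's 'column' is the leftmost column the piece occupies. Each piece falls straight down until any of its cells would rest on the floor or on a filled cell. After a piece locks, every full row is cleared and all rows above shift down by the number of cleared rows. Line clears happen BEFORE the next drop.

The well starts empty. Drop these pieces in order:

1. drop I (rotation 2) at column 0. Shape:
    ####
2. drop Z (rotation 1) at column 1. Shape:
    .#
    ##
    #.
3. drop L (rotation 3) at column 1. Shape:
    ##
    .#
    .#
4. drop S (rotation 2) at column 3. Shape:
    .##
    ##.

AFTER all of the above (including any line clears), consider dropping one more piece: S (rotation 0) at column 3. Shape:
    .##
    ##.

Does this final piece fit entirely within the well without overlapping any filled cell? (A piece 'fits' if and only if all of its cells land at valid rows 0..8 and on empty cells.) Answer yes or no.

Drop 1: I rot2 at col 0 lands with bottom-row=0; cleared 0 line(s) (total 0); column heights now [1 1 1 1 0 0], max=1
Drop 2: Z rot1 at col 1 lands with bottom-row=1; cleared 0 line(s) (total 0); column heights now [1 3 4 1 0 0], max=4
Drop 3: L rot3 at col 1 lands with bottom-row=4; cleared 0 line(s) (total 0); column heights now [1 7 7 1 0 0], max=7
Drop 4: S rot2 at col 3 lands with bottom-row=1; cleared 0 line(s) (total 0); column heights now [1 7 7 2 3 3], max=7
Test piece S rot0 at col 3 (width 3): heights before test = [1 7 7 2 3 3]; fits = True

Answer: yes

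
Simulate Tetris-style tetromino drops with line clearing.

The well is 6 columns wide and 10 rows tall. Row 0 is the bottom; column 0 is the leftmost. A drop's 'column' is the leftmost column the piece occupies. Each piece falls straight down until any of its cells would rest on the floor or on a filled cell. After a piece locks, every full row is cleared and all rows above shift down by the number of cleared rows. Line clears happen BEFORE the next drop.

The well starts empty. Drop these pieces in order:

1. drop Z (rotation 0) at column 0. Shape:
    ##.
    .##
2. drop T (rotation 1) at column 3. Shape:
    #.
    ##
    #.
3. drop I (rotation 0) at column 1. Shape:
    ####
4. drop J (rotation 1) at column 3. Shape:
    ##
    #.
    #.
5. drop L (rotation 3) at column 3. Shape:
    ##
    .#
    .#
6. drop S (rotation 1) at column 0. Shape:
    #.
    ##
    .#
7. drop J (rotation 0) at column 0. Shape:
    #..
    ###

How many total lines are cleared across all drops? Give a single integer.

Drop 1: Z rot0 at col 0 lands with bottom-row=0; cleared 0 line(s) (total 0); column heights now [2 2 1 0 0 0], max=2
Drop 2: T rot1 at col 3 lands with bottom-row=0; cleared 0 line(s) (total 0); column heights now [2 2 1 3 2 0], max=3
Drop 3: I rot0 at col 1 lands with bottom-row=3; cleared 0 line(s) (total 0); column heights now [2 4 4 4 4 0], max=4
Drop 4: J rot1 at col 3 lands with bottom-row=4; cleared 0 line(s) (total 0); column heights now [2 4 4 7 7 0], max=7
Drop 5: L rot3 at col 3 lands with bottom-row=7; cleared 0 line(s) (total 0); column heights now [2 4 4 10 10 0], max=10
Drop 6: S rot1 at col 0 lands with bottom-row=4; cleared 0 line(s) (total 0); column heights now [7 6 4 10 10 0], max=10
Drop 7: J rot0 at col 0 lands with bottom-row=7; cleared 0 line(s) (total 0); column heights now [9 8 8 10 10 0], max=10

Answer: 0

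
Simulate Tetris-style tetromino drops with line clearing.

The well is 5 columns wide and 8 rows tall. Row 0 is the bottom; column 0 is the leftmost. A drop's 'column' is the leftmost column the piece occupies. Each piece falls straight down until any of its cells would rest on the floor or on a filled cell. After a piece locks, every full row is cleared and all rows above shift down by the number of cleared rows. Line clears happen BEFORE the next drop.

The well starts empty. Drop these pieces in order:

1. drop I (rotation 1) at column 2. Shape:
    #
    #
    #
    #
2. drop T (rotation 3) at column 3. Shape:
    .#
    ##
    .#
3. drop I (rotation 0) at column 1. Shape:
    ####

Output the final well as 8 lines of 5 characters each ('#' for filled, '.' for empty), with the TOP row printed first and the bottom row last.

Drop 1: I rot1 at col 2 lands with bottom-row=0; cleared 0 line(s) (total 0); column heights now [0 0 4 0 0], max=4
Drop 2: T rot3 at col 3 lands with bottom-row=0; cleared 0 line(s) (total 0); column heights now [0 0 4 2 3], max=4
Drop 3: I rot0 at col 1 lands with bottom-row=4; cleared 0 line(s) (total 0); column heights now [0 5 5 5 5], max=5

Answer: .....
.....
.....
.####
..#..
..#.#
..###
..#.#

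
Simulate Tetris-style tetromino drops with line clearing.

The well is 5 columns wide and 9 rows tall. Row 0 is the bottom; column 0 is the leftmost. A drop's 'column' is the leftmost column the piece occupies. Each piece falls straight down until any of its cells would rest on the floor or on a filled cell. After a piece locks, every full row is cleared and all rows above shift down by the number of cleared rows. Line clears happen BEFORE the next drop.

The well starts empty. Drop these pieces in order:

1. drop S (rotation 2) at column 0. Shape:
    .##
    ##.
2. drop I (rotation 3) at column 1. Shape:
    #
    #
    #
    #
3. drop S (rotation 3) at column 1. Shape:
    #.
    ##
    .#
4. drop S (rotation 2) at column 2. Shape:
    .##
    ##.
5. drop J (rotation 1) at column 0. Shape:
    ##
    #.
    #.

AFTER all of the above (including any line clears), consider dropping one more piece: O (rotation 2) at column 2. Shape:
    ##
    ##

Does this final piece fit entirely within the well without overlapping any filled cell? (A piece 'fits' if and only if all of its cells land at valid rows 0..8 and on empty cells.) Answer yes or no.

Answer: no

Derivation:
Drop 1: S rot2 at col 0 lands with bottom-row=0; cleared 0 line(s) (total 0); column heights now [1 2 2 0 0], max=2
Drop 2: I rot3 at col 1 lands with bottom-row=2; cleared 0 line(s) (total 0); column heights now [1 6 2 0 0], max=6
Drop 3: S rot3 at col 1 lands with bottom-row=5; cleared 0 line(s) (total 0); column heights now [1 8 7 0 0], max=8
Drop 4: S rot2 at col 2 lands with bottom-row=7; cleared 0 line(s) (total 0); column heights now [1 8 8 9 9], max=9
Drop 5: J rot1 at col 0 lands with bottom-row=6; cleared 0 line(s) (total 0); column heights now [9 9 8 9 9], max=9
Test piece O rot2 at col 2 (width 2): heights before test = [9 9 8 9 9]; fits = False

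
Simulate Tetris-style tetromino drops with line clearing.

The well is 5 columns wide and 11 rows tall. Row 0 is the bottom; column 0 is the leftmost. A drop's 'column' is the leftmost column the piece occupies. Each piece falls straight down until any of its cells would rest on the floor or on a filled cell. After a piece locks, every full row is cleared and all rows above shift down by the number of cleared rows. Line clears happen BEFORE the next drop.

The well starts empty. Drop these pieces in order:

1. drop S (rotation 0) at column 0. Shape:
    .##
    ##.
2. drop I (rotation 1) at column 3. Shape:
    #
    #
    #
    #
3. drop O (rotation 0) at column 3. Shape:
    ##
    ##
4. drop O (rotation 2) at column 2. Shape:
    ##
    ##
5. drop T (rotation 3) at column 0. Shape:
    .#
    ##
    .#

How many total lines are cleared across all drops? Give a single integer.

Answer: 0

Derivation:
Drop 1: S rot0 at col 0 lands with bottom-row=0; cleared 0 line(s) (total 0); column heights now [1 2 2 0 0], max=2
Drop 2: I rot1 at col 3 lands with bottom-row=0; cleared 0 line(s) (total 0); column heights now [1 2 2 4 0], max=4
Drop 3: O rot0 at col 3 lands with bottom-row=4; cleared 0 line(s) (total 0); column heights now [1 2 2 6 6], max=6
Drop 4: O rot2 at col 2 lands with bottom-row=6; cleared 0 line(s) (total 0); column heights now [1 2 8 8 6], max=8
Drop 5: T rot3 at col 0 lands with bottom-row=2; cleared 0 line(s) (total 0); column heights now [4 5 8 8 6], max=8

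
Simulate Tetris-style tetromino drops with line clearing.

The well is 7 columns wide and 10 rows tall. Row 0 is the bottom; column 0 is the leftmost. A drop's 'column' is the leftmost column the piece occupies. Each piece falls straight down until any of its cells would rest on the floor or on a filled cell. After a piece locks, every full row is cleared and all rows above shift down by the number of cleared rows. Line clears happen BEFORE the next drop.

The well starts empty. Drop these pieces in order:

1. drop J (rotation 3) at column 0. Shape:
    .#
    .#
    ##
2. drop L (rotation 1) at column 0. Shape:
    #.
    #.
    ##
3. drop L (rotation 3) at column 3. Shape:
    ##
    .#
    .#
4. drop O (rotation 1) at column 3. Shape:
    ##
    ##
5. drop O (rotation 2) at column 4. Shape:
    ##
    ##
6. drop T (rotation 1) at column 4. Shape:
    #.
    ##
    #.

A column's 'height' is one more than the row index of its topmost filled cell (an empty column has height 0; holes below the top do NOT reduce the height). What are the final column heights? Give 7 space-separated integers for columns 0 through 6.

Answer: 6 4 0 5 10 9 0

Derivation:
Drop 1: J rot3 at col 0 lands with bottom-row=0; cleared 0 line(s) (total 0); column heights now [1 3 0 0 0 0 0], max=3
Drop 2: L rot1 at col 0 lands with bottom-row=3; cleared 0 line(s) (total 0); column heights now [6 4 0 0 0 0 0], max=6
Drop 3: L rot3 at col 3 lands with bottom-row=0; cleared 0 line(s) (total 0); column heights now [6 4 0 3 3 0 0], max=6
Drop 4: O rot1 at col 3 lands with bottom-row=3; cleared 0 line(s) (total 0); column heights now [6 4 0 5 5 0 0], max=6
Drop 5: O rot2 at col 4 lands with bottom-row=5; cleared 0 line(s) (total 0); column heights now [6 4 0 5 7 7 0], max=7
Drop 6: T rot1 at col 4 lands with bottom-row=7; cleared 0 line(s) (total 0); column heights now [6 4 0 5 10 9 0], max=10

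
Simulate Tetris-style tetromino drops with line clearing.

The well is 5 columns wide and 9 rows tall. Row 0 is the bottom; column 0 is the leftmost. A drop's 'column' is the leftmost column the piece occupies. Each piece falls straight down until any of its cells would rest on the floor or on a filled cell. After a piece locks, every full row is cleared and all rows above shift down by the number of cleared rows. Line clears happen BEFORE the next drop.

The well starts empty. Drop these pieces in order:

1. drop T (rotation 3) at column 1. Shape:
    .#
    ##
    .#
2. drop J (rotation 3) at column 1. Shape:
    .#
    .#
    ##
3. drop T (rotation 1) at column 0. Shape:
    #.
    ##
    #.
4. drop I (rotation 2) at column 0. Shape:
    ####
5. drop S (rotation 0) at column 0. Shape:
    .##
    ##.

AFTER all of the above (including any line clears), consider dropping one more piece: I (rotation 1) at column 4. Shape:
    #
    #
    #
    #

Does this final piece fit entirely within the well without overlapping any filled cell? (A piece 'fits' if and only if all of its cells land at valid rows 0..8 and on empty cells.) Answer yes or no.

Drop 1: T rot3 at col 1 lands with bottom-row=0; cleared 0 line(s) (total 0); column heights now [0 2 3 0 0], max=3
Drop 2: J rot3 at col 1 lands with bottom-row=3; cleared 0 line(s) (total 0); column heights now [0 4 6 0 0], max=6
Drop 3: T rot1 at col 0 lands with bottom-row=3; cleared 0 line(s) (total 0); column heights now [6 5 6 0 0], max=6
Drop 4: I rot2 at col 0 lands with bottom-row=6; cleared 0 line(s) (total 0); column heights now [7 7 7 7 0], max=7
Drop 5: S rot0 at col 0 lands with bottom-row=7; cleared 0 line(s) (total 0); column heights now [8 9 9 7 0], max=9
Test piece I rot1 at col 4 (width 1): heights before test = [8 9 9 7 0]; fits = True

Answer: yes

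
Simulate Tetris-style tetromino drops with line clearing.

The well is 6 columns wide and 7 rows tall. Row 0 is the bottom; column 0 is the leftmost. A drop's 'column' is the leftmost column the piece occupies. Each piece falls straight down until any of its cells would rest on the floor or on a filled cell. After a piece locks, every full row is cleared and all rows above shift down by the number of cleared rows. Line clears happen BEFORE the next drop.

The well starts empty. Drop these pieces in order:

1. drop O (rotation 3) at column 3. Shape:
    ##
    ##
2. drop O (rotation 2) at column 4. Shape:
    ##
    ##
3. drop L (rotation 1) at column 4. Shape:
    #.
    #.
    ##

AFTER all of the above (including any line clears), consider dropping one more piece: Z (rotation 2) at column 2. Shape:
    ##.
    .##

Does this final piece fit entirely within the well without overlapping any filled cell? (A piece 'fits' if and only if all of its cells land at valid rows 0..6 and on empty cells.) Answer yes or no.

Answer: no

Derivation:
Drop 1: O rot3 at col 3 lands with bottom-row=0; cleared 0 line(s) (total 0); column heights now [0 0 0 2 2 0], max=2
Drop 2: O rot2 at col 4 lands with bottom-row=2; cleared 0 line(s) (total 0); column heights now [0 0 0 2 4 4], max=4
Drop 3: L rot1 at col 4 lands with bottom-row=4; cleared 0 line(s) (total 0); column heights now [0 0 0 2 7 5], max=7
Test piece Z rot2 at col 2 (width 3): heights before test = [0 0 0 2 7 5]; fits = False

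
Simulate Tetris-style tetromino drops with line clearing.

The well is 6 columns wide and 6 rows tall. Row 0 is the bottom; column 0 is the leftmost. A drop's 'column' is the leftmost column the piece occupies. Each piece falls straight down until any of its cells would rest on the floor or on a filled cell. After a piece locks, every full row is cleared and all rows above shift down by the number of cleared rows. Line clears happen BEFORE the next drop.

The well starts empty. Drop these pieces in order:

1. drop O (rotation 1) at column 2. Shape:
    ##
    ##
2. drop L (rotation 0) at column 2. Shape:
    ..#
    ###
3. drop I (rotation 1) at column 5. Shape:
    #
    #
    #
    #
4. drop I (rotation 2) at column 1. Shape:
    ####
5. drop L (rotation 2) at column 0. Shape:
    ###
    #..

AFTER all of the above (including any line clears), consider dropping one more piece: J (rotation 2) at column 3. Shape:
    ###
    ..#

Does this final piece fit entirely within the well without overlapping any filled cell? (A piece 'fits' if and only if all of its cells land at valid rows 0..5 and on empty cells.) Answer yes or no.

Answer: yes

Derivation:
Drop 1: O rot1 at col 2 lands with bottom-row=0; cleared 0 line(s) (total 0); column heights now [0 0 2 2 0 0], max=2
Drop 2: L rot0 at col 2 lands with bottom-row=2; cleared 0 line(s) (total 0); column heights now [0 0 3 3 4 0], max=4
Drop 3: I rot1 at col 5 lands with bottom-row=0; cleared 0 line(s) (total 0); column heights now [0 0 3 3 4 4], max=4
Drop 4: I rot2 at col 1 lands with bottom-row=4; cleared 0 line(s) (total 0); column heights now [0 5 5 5 5 4], max=5
Drop 5: L rot2 at col 0 lands with bottom-row=4; cleared 0 line(s) (total 0); column heights now [6 6 6 5 5 4], max=6
Test piece J rot2 at col 3 (width 3): heights before test = [6 6 6 5 5 4]; fits = True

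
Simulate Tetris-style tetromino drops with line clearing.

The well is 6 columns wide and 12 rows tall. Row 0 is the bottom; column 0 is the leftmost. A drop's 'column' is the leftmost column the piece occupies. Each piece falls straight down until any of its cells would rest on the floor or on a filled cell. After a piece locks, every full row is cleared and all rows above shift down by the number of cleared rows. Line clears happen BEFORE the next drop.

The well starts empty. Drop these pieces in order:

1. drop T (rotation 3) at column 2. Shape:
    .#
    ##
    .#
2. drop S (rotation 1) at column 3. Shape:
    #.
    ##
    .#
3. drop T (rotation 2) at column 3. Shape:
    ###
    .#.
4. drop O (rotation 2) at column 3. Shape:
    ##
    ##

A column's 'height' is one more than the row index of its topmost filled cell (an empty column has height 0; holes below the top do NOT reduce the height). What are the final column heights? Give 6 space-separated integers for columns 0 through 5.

Drop 1: T rot3 at col 2 lands with bottom-row=0; cleared 0 line(s) (total 0); column heights now [0 0 2 3 0 0], max=3
Drop 2: S rot1 at col 3 lands with bottom-row=2; cleared 0 line(s) (total 0); column heights now [0 0 2 5 4 0], max=5
Drop 3: T rot2 at col 3 lands with bottom-row=4; cleared 0 line(s) (total 0); column heights now [0 0 2 6 6 6], max=6
Drop 4: O rot2 at col 3 lands with bottom-row=6; cleared 0 line(s) (total 0); column heights now [0 0 2 8 8 6], max=8

Answer: 0 0 2 8 8 6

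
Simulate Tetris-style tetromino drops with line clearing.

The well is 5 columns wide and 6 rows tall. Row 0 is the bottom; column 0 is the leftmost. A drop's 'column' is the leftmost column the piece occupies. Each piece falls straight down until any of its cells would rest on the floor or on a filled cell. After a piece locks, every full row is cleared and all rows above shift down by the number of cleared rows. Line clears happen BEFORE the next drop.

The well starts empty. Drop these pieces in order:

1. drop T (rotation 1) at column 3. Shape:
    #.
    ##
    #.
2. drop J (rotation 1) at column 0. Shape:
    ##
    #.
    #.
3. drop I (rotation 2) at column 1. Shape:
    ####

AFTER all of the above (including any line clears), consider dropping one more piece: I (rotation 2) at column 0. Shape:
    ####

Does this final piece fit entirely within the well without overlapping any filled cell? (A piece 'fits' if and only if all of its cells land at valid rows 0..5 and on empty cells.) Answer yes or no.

Drop 1: T rot1 at col 3 lands with bottom-row=0; cleared 0 line(s) (total 0); column heights now [0 0 0 3 2], max=3
Drop 2: J rot1 at col 0 lands with bottom-row=0; cleared 0 line(s) (total 0); column heights now [3 3 0 3 2], max=3
Drop 3: I rot2 at col 1 lands with bottom-row=3; cleared 0 line(s) (total 0); column heights now [3 4 4 4 4], max=4
Test piece I rot2 at col 0 (width 4): heights before test = [3 4 4 4 4]; fits = True

Answer: yes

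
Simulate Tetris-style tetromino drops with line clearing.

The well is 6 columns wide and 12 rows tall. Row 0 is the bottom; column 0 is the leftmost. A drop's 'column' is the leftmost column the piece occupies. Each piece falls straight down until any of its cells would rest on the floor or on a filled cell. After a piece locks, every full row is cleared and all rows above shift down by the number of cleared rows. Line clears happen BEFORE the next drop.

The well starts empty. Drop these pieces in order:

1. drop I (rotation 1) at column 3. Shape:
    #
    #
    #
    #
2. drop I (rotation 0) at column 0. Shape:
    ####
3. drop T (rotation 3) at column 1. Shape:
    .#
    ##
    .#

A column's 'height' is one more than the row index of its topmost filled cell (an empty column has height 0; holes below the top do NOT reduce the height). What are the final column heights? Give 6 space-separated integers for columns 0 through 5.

Answer: 5 7 8 5 0 0

Derivation:
Drop 1: I rot1 at col 3 lands with bottom-row=0; cleared 0 line(s) (total 0); column heights now [0 0 0 4 0 0], max=4
Drop 2: I rot0 at col 0 lands with bottom-row=4; cleared 0 line(s) (total 0); column heights now [5 5 5 5 0 0], max=5
Drop 3: T rot3 at col 1 lands with bottom-row=5; cleared 0 line(s) (total 0); column heights now [5 7 8 5 0 0], max=8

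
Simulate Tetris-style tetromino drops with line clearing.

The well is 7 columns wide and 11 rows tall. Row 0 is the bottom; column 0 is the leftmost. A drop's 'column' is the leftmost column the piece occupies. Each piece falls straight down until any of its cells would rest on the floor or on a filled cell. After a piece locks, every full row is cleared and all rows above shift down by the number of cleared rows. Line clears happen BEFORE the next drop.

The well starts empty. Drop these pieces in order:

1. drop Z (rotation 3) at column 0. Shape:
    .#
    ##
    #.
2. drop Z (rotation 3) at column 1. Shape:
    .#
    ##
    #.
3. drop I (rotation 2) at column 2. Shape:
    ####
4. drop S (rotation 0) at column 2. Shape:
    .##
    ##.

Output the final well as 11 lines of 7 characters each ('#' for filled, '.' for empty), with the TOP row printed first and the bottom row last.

Drop 1: Z rot3 at col 0 lands with bottom-row=0; cleared 0 line(s) (total 0); column heights now [2 3 0 0 0 0 0], max=3
Drop 2: Z rot3 at col 1 lands with bottom-row=3; cleared 0 line(s) (total 0); column heights now [2 5 6 0 0 0 0], max=6
Drop 3: I rot2 at col 2 lands with bottom-row=6; cleared 0 line(s) (total 0); column heights now [2 5 7 7 7 7 0], max=7
Drop 4: S rot0 at col 2 lands with bottom-row=7; cleared 0 line(s) (total 0); column heights now [2 5 8 9 9 7 0], max=9

Answer: .......
.......
...##..
..##...
..####.
..#....
.##....
.#.....
.#.....
##.....
#......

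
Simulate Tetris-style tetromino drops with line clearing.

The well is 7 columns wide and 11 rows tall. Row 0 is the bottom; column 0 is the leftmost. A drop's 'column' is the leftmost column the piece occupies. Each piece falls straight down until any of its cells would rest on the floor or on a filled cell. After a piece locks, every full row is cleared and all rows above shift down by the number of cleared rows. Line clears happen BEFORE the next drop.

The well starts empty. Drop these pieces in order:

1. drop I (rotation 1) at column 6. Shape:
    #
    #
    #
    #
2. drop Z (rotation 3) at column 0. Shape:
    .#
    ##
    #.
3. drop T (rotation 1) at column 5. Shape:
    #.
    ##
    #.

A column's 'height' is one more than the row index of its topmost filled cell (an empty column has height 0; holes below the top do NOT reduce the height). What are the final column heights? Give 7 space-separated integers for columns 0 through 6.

Answer: 2 3 0 0 0 6 5

Derivation:
Drop 1: I rot1 at col 6 lands with bottom-row=0; cleared 0 line(s) (total 0); column heights now [0 0 0 0 0 0 4], max=4
Drop 2: Z rot3 at col 0 lands with bottom-row=0; cleared 0 line(s) (total 0); column heights now [2 3 0 0 0 0 4], max=4
Drop 3: T rot1 at col 5 lands with bottom-row=3; cleared 0 line(s) (total 0); column heights now [2 3 0 0 0 6 5], max=6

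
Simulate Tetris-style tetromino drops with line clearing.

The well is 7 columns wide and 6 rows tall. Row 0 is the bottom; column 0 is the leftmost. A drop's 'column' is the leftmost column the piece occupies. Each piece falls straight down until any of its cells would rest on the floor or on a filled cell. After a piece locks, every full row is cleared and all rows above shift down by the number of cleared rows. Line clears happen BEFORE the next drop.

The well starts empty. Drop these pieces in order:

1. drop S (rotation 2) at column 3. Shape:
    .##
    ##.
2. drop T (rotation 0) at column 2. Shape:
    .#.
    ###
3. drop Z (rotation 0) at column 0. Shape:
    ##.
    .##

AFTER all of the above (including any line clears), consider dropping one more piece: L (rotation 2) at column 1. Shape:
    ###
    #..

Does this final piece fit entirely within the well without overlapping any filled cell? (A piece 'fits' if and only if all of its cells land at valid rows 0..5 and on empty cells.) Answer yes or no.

Answer: no

Derivation:
Drop 1: S rot2 at col 3 lands with bottom-row=0; cleared 0 line(s) (total 0); column heights now [0 0 0 1 2 2 0], max=2
Drop 2: T rot0 at col 2 lands with bottom-row=2; cleared 0 line(s) (total 0); column heights now [0 0 3 4 3 2 0], max=4
Drop 3: Z rot0 at col 0 lands with bottom-row=3; cleared 0 line(s) (total 0); column heights now [5 5 4 4 3 2 0], max=5
Test piece L rot2 at col 1 (width 3): heights before test = [5 5 4 4 3 2 0]; fits = False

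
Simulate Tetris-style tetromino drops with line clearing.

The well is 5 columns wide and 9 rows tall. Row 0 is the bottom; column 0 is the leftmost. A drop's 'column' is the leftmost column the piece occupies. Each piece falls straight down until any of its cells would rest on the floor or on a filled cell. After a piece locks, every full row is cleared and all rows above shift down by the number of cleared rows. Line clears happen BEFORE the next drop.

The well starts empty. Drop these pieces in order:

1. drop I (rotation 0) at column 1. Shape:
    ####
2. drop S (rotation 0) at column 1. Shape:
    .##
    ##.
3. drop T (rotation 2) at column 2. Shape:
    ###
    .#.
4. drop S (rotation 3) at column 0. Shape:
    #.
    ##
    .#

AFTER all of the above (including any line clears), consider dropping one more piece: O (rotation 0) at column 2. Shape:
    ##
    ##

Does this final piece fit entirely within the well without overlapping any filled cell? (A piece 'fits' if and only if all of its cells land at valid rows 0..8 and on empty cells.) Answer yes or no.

Answer: yes

Derivation:
Drop 1: I rot0 at col 1 lands with bottom-row=0; cleared 0 line(s) (total 0); column heights now [0 1 1 1 1], max=1
Drop 2: S rot0 at col 1 lands with bottom-row=1; cleared 0 line(s) (total 0); column heights now [0 2 3 3 1], max=3
Drop 3: T rot2 at col 2 lands with bottom-row=3; cleared 0 line(s) (total 0); column heights now [0 2 5 5 5], max=5
Drop 4: S rot3 at col 0 lands with bottom-row=2; cleared 0 line(s) (total 0); column heights now [5 4 5 5 5], max=5
Test piece O rot0 at col 2 (width 2): heights before test = [5 4 5 5 5]; fits = True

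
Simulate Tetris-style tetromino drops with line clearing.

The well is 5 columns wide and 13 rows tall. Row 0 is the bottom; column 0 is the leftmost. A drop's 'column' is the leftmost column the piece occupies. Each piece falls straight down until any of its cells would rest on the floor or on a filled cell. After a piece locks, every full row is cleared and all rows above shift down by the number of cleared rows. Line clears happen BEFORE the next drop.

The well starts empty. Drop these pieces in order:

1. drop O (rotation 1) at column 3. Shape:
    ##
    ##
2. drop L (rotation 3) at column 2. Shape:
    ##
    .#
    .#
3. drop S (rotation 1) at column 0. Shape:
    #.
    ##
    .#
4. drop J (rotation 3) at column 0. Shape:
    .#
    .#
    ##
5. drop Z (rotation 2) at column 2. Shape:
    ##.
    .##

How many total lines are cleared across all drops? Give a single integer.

Answer: 0

Derivation:
Drop 1: O rot1 at col 3 lands with bottom-row=0; cleared 0 line(s) (total 0); column heights now [0 0 0 2 2], max=2
Drop 2: L rot3 at col 2 lands with bottom-row=2; cleared 0 line(s) (total 0); column heights now [0 0 5 5 2], max=5
Drop 3: S rot1 at col 0 lands with bottom-row=0; cleared 0 line(s) (total 0); column heights now [3 2 5 5 2], max=5
Drop 4: J rot3 at col 0 lands with bottom-row=3; cleared 0 line(s) (total 0); column heights now [4 6 5 5 2], max=6
Drop 5: Z rot2 at col 2 lands with bottom-row=5; cleared 0 line(s) (total 0); column heights now [4 6 7 7 6], max=7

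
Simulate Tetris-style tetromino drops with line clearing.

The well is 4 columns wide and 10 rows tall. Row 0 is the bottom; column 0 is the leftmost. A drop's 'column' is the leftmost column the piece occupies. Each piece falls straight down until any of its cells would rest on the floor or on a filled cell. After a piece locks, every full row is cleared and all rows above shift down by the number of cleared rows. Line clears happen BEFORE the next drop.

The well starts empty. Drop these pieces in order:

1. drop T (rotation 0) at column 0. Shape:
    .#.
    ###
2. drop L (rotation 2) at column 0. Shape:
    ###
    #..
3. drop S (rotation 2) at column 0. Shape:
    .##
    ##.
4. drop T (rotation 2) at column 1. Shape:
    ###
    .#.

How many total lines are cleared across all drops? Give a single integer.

Answer: 0

Derivation:
Drop 1: T rot0 at col 0 lands with bottom-row=0; cleared 0 line(s) (total 0); column heights now [1 2 1 0], max=2
Drop 2: L rot2 at col 0 lands with bottom-row=1; cleared 0 line(s) (total 0); column heights now [3 3 3 0], max=3
Drop 3: S rot2 at col 0 lands with bottom-row=3; cleared 0 line(s) (total 0); column heights now [4 5 5 0], max=5
Drop 4: T rot2 at col 1 lands with bottom-row=5; cleared 0 line(s) (total 0); column heights now [4 7 7 7], max=7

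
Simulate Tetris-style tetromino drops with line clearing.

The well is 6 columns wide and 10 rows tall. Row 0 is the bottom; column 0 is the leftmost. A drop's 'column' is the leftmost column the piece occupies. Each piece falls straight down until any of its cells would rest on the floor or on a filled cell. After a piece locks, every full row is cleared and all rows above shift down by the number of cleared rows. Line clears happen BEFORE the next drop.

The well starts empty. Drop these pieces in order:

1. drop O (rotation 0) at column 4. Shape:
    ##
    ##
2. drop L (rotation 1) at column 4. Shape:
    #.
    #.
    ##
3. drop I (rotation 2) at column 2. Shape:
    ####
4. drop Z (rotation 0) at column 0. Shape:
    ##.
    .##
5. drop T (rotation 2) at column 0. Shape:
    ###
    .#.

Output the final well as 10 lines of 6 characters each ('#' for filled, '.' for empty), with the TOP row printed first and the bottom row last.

Answer: ###...
.#....
##....
.##...
..####
....#.
....#.
....##
....##
....##

Derivation:
Drop 1: O rot0 at col 4 lands with bottom-row=0; cleared 0 line(s) (total 0); column heights now [0 0 0 0 2 2], max=2
Drop 2: L rot1 at col 4 lands with bottom-row=2; cleared 0 line(s) (total 0); column heights now [0 0 0 0 5 3], max=5
Drop 3: I rot2 at col 2 lands with bottom-row=5; cleared 0 line(s) (total 0); column heights now [0 0 6 6 6 6], max=6
Drop 4: Z rot0 at col 0 lands with bottom-row=6; cleared 0 line(s) (total 0); column heights now [8 8 7 6 6 6], max=8
Drop 5: T rot2 at col 0 lands with bottom-row=8; cleared 0 line(s) (total 0); column heights now [10 10 10 6 6 6], max=10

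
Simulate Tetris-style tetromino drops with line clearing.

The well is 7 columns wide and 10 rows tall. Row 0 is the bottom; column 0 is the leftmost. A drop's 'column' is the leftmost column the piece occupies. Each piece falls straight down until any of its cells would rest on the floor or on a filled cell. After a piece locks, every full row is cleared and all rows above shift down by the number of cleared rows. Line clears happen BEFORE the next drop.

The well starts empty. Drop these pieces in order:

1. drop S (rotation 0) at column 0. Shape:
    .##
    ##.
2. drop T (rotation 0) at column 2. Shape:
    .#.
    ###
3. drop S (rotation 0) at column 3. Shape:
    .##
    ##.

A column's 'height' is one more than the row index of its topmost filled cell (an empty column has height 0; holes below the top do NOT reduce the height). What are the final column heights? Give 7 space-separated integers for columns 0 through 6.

Drop 1: S rot0 at col 0 lands with bottom-row=0; cleared 0 line(s) (total 0); column heights now [1 2 2 0 0 0 0], max=2
Drop 2: T rot0 at col 2 lands with bottom-row=2; cleared 0 line(s) (total 0); column heights now [1 2 3 4 3 0 0], max=4
Drop 3: S rot0 at col 3 lands with bottom-row=4; cleared 0 line(s) (total 0); column heights now [1 2 3 5 6 6 0], max=6

Answer: 1 2 3 5 6 6 0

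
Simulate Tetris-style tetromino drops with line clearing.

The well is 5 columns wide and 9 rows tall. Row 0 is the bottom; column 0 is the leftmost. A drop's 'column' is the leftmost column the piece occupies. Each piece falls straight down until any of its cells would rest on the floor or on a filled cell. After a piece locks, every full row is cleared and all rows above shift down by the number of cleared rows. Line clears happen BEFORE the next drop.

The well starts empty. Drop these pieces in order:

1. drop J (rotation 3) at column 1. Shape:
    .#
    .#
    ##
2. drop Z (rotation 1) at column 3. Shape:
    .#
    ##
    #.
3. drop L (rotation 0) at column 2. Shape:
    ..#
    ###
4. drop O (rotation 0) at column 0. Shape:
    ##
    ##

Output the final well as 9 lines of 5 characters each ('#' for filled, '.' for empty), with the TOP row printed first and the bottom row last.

Answer: .....
.....
.....
.....
.....
....#
..###
###.#
.###.

Derivation:
Drop 1: J rot3 at col 1 lands with bottom-row=0; cleared 0 line(s) (total 0); column heights now [0 1 3 0 0], max=3
Drop 2: Z rot1 at col 3 lands with bottom-row=0; cleared 0 line(s) (total 0); column heights now [0 1 3 2 3], max=3
Drop 3: L rot0 at col 2 lands with bottom-row=3; cleared 0 line(s) (total 0); column heights now [0 1 4 4 5], max=5
Drop 4: O rot0 at col 0 lands with bottom-row=1; cleared 1 line(s) (total 1); column heights now [2 2 3 3 4], max=4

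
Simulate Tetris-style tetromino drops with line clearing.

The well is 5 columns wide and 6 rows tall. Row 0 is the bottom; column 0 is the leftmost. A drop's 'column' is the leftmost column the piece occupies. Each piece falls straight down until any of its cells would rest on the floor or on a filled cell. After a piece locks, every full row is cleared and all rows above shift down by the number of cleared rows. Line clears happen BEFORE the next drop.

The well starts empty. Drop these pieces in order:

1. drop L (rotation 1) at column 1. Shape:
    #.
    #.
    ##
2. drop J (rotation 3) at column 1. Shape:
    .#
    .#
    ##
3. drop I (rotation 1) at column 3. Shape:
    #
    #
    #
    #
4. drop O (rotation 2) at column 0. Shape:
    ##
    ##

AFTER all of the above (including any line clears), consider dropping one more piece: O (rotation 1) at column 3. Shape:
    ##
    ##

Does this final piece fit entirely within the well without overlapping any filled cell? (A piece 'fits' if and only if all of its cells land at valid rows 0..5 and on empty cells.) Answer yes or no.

Answer: yes

Derivation:
Drop 1: L rot1 at col 1 lands with bottom-row=0; cleared 0 line(s) (total 0); column heights now [0 3 1 0 0], max=3
Drop 2: J rot3 at col 1 lands with bottom-row=3; cleared 0 line(s) (total 0); column heights now [0 4 6 0 0], max=6
Drop 3: I rot1 at col 3 lands with bottom-row=0; cleared 0 line(s) (total 0); column heights now [0 4 6 4 0], max=6
Drop 4: O rot2 at col 0 lands with bottom-row=4; cleared 0 line(s) (total 0); column heights now [6 6 6 4 0], max=6
Test piece O rot1 at col 3 (width 2): heights before test = [6 6 6 4 0]; fits = True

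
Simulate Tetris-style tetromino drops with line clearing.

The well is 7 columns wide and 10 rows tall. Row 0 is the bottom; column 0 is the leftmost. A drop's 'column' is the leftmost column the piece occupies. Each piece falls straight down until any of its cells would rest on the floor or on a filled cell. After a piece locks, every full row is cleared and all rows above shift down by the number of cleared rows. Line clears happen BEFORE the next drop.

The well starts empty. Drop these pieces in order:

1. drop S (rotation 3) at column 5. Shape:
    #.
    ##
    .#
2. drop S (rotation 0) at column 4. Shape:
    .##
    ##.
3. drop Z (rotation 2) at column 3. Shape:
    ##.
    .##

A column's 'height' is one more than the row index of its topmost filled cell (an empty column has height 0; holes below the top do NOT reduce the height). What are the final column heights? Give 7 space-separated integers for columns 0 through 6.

Drop 1: S rot3 at col 5 lands with bottom-row=0; cleared 0 line(s) (total 0); column heights now [0 0 0 0 0 3 2], max=3
Drop 2: S rot0 at col 4 lands with bottom-row=3; cleared 0 line(s) (total 0); column heights now [0 0 0 0 4 5 5], max=5
Drop 3: Z rot2 at col 3 lands with bottom-row=5; cleared 0 line(s) (total 0); column heights now [0 0 0 7 7 6 5], max=7

Answer: 0 0 0 7 7 6 5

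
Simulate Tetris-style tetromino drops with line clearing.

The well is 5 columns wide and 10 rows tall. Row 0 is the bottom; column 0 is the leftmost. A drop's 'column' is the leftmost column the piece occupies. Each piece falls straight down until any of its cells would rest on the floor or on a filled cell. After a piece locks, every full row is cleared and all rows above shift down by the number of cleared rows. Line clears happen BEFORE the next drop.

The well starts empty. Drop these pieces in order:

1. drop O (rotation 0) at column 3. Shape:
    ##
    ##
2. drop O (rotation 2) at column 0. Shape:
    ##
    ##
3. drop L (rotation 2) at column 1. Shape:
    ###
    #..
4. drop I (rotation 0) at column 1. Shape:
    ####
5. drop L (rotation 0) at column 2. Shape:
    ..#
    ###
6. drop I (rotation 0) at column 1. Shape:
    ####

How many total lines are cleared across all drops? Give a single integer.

Drop 1: O rot0 at col 3 lands with bottom-row=0; cleared 0 line(s) (total 0); column heights now [0 0 0 2 2], max=2
Drop 2: O rot2 at col 0 lands with bottom-row=0; cleared 0 line(s) (total 0); column heights now [2 2 0 2 2], max=2
Drop 3: L rot2 at col 1 lands with bottom-row=2; cleared 0 line(s) (total 0); column heights now [2 4 4 4 2], max=4
Drop 4: I rot0 at col 1 lands with bottom-row=4; cleared 0 line(s) (total 0); column heights now [2 5 5 5 5], max=5
Drop 5: L rot0 at col 2 lands with bottom-row=5; cleared 0 line(s) (total 0); column heights now [2 5 6 6 7], max=7
Drop 6: I rot0 at col 1 lands with bottom-row=7; cleared 0 line(s) (total 0); column heights now [2 8 8 8 8], max=8

Answer: 0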